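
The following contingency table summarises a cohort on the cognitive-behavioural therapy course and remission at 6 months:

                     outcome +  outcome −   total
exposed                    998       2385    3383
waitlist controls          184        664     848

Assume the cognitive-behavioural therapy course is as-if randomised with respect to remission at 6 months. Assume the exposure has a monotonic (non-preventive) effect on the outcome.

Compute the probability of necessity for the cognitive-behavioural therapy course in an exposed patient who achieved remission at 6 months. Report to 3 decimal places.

p₁ = P(outcome | exposed) = 998/3383 = 0.295
p₀ = P(outcome | unexposed) = 184/848 = 0.21698
Under exogeneity and monotonicity, PN = (p₁ − p₀) / p₁.
PN = (0.295 − 0.21698) / 0.295 = 0.078023 / 0.295 ≈ 0.2645

PN ≈ 0.264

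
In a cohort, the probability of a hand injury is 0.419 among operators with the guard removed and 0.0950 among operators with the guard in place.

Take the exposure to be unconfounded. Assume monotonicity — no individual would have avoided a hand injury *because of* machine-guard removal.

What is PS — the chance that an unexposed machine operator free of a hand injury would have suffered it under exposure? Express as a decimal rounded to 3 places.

Let p₁ = 0.419, p₀ = 0.095.
Under exogeneity and monotonicity, PS = (p₁ − p₀) / (1 − p₀).
PS = (0.419 − 0.095) / (1 − 0.095) = 0.324 / 0.905 ≈ 0.3580

PS ≈ 0.358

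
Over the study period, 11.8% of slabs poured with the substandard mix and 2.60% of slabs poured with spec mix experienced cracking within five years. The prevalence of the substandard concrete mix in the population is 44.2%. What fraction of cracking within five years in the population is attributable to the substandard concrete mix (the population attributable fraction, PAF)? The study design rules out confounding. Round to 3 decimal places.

PAF ≈ 0.610

p₁ = 0.118, p₀ = 0.026.
Overall risk P(Y=1) = π·p₁ + (1−π)·p₀ = 0.442×0.118 + 0.558×0.026 = 0.066664.
Under exogeneity, PAF = [P(Y=1) − p₀] / P(Y=1).
PAF = (0.066664 − 0.026) / 0.066664 ≈ 0.6100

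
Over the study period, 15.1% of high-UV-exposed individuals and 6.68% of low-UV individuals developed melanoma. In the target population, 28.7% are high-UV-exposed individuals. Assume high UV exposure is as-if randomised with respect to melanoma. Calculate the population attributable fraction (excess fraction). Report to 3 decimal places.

PAF ≈ 0.266

p₁ = 0.151, p₀ = 0.0668.
Overall risk P(Y=1) = π·p₁ + (1−π)·p₀ = 0.287×0.151 + 0.713×0.0668 = 0.090965.
Under exogeneity, PAF = [P(Y=1) − p₀] / P(Y=1).
PAF = (0.090965 − 0.0668) / 0.090965 ≈ 0.2657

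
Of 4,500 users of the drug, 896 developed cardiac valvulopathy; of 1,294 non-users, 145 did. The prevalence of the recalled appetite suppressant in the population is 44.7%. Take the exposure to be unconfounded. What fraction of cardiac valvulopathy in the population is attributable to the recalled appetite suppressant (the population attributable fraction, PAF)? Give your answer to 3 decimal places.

p₁ = P(outcome | exposed) = 896/4500 = 0.19911
p₀ = P(outcome | unexposed) = 145/1294 = 0.11206
Overall risk P(Y=1) = π·p₁ + (1−π)·p₀ = 0.447×0.19911 + 0.553×0.11206 = 0.15097.
Under exogeneity, PAF = [P(Y=1) − p₀] / P(Y=1).
PAF = (0.15097 − 0.11206) / 0.15097 ≈ 0.2578

PAF ≈ 0.258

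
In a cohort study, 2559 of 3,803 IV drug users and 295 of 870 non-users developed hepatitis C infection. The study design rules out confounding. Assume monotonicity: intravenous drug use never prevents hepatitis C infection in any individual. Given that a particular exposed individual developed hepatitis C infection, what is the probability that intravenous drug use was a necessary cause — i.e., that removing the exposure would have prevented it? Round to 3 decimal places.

PN ≈ 0.496

p₁ = P(outcome | exposed) = 2559/3803 = 0.67289
p₀ = P(outcome | unexposed) = 295/870 = 0.33908
Under exogeneity and monotonicity, PN = (p₁ − p₀) / p₁.
PN = (0.67289 − 0.33908) / 0.67289 = 0.33381 / 0.67289 ≈ 0.4961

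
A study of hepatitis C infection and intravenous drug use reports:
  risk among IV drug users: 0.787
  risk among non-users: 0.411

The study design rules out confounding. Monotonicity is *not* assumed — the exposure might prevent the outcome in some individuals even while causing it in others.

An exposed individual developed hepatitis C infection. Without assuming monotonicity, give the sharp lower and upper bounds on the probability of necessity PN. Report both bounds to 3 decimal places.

0.478 ≤ PN ≤ 0.748

Let p₁ = 0.787, p₀ = 0.411.
Under exogeneity alone the bounds on PN are max{0,(p₁−p₀)/p₁} ≤ PN ≤ min{1,(1−p₀)/p₁}.
  lower = (p₁ − p₀)/p₁ = 0.376 / 0.787 ≈ 0.4778
  upper = min{1, (1 − p₀)/p₁} = 0.589 / 0.787 ≈ 0.7484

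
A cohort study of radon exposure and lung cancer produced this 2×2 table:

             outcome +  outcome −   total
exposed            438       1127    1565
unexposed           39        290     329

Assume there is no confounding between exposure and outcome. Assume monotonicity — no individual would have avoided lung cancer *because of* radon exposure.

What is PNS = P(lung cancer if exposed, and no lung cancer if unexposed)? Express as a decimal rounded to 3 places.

PNS ≈ 0.161

p₁ = P(outcome | exposed) = 438/1565 = 0.27987
p₀ = P(outcome | unexposed) = 39/329 = 0.11854
Under exogeneity and monotonicity, PNS = p₁ − p₀.
PNS = 0.27987 − 0.11854 = 0.16133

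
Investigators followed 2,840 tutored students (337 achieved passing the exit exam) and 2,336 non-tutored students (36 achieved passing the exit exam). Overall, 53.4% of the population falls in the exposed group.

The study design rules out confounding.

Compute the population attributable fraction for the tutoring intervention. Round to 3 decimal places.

p₁ = P(outcome | exposed) = 337/2840 = 0.11866
p₀ = P(outcome | unexposed) = 36/2336 = 0.015411
Overall risk P(Y=1) = π·p₁ + (1−π)·p₀ = 0.534×0.11866 + 0.466×0.015411 = 0.070547.
Under exogeneity, PAF = [P(Y=1) − p₀] / P(Y=1).
PAF = (0.070547 − 0.015411) / 0.070547 ≈ 0.7816

PAF ≈ 0.782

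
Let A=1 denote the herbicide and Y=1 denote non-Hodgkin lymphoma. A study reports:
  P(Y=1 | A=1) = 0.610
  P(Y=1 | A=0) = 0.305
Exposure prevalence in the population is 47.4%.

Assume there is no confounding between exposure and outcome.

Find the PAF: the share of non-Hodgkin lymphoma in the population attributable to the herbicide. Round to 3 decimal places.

PAF ≈ 0.322

Let p₁ = 0.61, p₀ = 0.305.
Overall risk P(Y=1) = π·p₁ + (1−π)·p₀ = 0.474×0.61 + 0.526×0.305 = 0.44957.
Under exogeneity, PAF = [P(Y=1) − p₀] / P(Y=1).
PAF = (0.44957 − 0.305) / 0.44957 ≈ 0.3216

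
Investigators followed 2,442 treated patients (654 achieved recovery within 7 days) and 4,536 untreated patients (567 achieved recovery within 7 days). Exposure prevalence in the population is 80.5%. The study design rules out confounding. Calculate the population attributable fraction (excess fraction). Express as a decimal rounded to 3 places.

PAF ≈ 0.479

p₁ = P(outcome | exposed) = 654/2442 = 0.26781
p₀ = P(outcome | unexposed) = 567/4536 = 0.125
Overall risk P(Y=1) = π·p₁ + (1−π)·p₀ = 0.805×0.26781 + 0.195×0.125 = 0.23996.
Under exogeneity, PAF = [P(Y=1) − p₀] / P(Y=1).
PAF = (0.23996 − 0.125) / 0.23996 ≈ 0.4791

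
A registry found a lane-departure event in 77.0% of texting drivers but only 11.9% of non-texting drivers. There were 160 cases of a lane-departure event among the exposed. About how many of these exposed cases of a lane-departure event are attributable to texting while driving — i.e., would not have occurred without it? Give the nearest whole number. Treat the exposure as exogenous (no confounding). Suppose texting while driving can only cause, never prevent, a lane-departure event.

p₁ = 0.77, p₀ = 0.119.
PN = (p₁ − p₀)/p₁ = (0.77 − 0.119) / 0.77 ≈ 0.84545.
Attributable cases ≈ PN × (exposed cases) = 0.84545 × 160 ≈ 135.27.

about 135 cases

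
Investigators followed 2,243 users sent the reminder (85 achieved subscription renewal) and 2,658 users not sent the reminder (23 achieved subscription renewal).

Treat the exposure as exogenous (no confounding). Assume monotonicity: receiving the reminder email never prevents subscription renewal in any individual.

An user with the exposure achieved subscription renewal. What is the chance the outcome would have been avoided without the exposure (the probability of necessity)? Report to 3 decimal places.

PN ≈ 0.772

p₁ = P(outcome | exposed) = 85/2243 = 0.037896
p₀ = P(outcome | unexposed) = 23/2658 = 0.0086531
Under exogeneity and monotonicity, PN = (p₁ − p₀) / p₁.
PN = (0.037896 − 0.0086531) / 0.037896 = 0.029243 / 0.037896 ≈ 0.7717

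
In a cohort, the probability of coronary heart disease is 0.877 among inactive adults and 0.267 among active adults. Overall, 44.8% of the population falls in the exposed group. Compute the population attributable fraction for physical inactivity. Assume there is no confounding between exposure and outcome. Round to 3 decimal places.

Let p₁ = 0.877, p₀ = 0.267.
Overall risk P(Y=1) = π·p₁ + (1−π)·p₀ = 0.448×0.877 + 0.552×0.267 = 0.54028.
Under exogeneity, PAF = [P(Y=1) − p₀] / P(Y=1).
PAF = (0.54028 − 0.267) / 0.54028 ≈ 0.5058

PAF ≈ 0.506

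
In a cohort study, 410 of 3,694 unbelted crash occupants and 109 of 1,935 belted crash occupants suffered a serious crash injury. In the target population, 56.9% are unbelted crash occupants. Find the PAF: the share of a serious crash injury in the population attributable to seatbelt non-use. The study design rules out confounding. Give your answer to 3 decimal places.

PAF ≈ 0.356

p₁ = P(outcome | exposed) = 410/3694 = 0.11099
p₀ = P(outcome | unexposed) = 109/1935 = 0.056331
Overall risk P(Y=1) = π·p₁ + (1−π)·p₀ = 0.569×0.11099 + 0.431×0.056331 = 0.087432.
Under exogeneity, PAF = [P(Y=1) − p₀] / P(Y=1).
PAF = (0.087432 − 0.056331) / 0.087432 ≈ 0.3557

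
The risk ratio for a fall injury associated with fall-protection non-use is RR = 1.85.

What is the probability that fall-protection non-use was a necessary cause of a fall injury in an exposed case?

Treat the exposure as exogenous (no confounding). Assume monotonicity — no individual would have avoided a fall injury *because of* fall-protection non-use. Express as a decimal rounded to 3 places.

PN ≈ 0.459

Under exogeneity and monotonicity, PN = (RR − 1) / RR = 1 − 1/RR.
PN = (1.85 − 1) / 1.85 = 0.85 / 1.85 ≈ 0.4595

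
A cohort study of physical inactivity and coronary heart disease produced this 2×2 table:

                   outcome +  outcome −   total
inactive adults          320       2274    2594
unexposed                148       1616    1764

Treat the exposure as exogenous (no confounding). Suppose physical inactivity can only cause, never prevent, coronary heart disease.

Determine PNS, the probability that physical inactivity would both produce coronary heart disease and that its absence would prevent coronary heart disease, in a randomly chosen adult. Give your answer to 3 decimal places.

PNS ≈ 0.039

p₁ = P(outcome | exposed) = 320/2594 = 0.12336
p₀ = P(outcome | unexposed) = 148/1764 = 0.0839
Under exogeneity and monotonicity, PNS = p₁ − p₀.
PNS = 0.12336 − 0.0839 = 0.039461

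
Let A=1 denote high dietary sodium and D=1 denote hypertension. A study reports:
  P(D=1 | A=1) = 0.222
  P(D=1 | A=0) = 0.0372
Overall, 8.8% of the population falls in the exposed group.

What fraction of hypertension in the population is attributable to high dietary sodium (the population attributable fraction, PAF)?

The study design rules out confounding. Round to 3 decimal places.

PAF ≈ 0.304

Let p₁ = 0.222, p₀ = 0.0372.
Overall risk P(Y=1) = π·p₁ + (1−π)·p₀ = 0.088×0.222 + 0.912×0.0372 = 0.053462.
Under exogeneity, PAF = [P(Y=1) − p₀] / P(Y=1).
PAF = (0.053462 − 0.0372) / 0.053462 ≈ 0.3042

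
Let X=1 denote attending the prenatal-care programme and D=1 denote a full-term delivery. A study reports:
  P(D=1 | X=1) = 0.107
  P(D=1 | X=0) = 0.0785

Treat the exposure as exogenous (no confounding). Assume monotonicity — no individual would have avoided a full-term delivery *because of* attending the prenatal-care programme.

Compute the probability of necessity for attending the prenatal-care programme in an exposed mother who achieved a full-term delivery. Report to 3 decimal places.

PN ≈ 0.266

Let p₁ = 0.107, p₀ = 0.0785.
Under exogeneity and monotonicity, PN = (p₁ − p₀) / p₁.
PN = (0.107 − 0.0785) / 0.107 = 0.0285 / 0.107 ≈ 0.2664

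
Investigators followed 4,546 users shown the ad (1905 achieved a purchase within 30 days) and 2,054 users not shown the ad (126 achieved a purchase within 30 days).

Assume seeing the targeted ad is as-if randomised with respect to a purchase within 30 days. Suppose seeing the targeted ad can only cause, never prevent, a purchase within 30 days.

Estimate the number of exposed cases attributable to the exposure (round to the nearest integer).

about 1626 cases

p₁ = P(outcome | exposed) = 1905/4546 = 0.41905
p₀ = P(outcome | unexposed) = 126/2054 = 0.061344
PN = (p₁ − p₀)/p₁ = (0.41905 − 0.061344) / 0.41905 ≈ 0.85361.
Attributable cases ≈ PN × (exposed cases) = 0.85361 × 1905 ≈ 1626.13.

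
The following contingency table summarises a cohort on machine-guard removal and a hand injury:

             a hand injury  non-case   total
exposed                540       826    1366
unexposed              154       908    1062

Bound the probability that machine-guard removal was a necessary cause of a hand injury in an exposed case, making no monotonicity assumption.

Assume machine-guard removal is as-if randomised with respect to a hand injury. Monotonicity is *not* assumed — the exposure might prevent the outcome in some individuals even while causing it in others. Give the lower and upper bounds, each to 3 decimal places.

0.633 ≤ PN ≤ 1.000

p₁ = P(outcome | exposed) = 540/1366 = 0.39531
p₀ = P(outcome | unexposed) = 154/1062 = 0.14501
Under exogeneity alone the bounds on PN are max{0,(p₁−p₀)/p₁} ≤ PN ≤ min{1,(1−p₀)/p₁}.
  lower = (p₁ − p₀)/p₁ = 0.25031 / 0.39531 ≈ 0.6332
  upper = min{1, (1 − p₀)/p₁} = 0.85499 / 0.39531 ≈ 2.1628 → capped at 1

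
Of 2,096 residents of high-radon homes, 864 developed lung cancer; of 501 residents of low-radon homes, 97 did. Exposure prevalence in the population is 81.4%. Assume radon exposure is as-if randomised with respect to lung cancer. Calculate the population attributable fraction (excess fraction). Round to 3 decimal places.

p₁ = P(outcome | exposed) = 864/2096 = 0.41221
p₀ = P(outcome | unexposed) = 97/501 = 0.19361
Overall risk P(Y=1) = π·p₁ + (1−π)·p₀ = 0.814×0.41221 + 0.186×0.19361 = 0.37155.
Under exogeneity, PAF = [P(Y=1) − p₀] / P(Y=1).
PAF = (0.37155 − 0.19361) / 0.37155 ≈ 0.4789

PAF ≈ 0.479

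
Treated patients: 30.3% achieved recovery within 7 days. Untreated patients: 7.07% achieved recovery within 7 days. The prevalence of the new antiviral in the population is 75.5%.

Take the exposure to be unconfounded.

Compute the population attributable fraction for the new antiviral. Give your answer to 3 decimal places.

PAF ≈ 0.713

p₁ = 0.303, p₀ = 0.0707.
Overall risk P(Y=1) = π·p₁ + (1−π)·p₀ = 0.755×0.303 + 0.245×0.0707 = 0.24609.
Under exogeneity, PAF = [P(Y=1) − p₀] / P(Y=1).
PAF = (0.24609 − 0.0707) / 0.24609 ≈ 0.7127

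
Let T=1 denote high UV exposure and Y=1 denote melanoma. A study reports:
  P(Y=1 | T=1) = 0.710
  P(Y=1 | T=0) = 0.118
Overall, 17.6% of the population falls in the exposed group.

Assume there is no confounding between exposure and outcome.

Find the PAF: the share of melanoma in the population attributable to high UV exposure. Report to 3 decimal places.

Let p₁ = 0.71, p₀ = 0.118.
Overall risk P(Y=1) = π·p₁ + (1−π)·p₀ = 0.176×0.71 + 0.824×0.118 = 0.22219.
Under exogeneity, PAF = [P(Y=1) − p₀] / P(Y=1).
PAF = (0.22219 − 0.118) / 0.22219 ≈ 0.4689

PAF ≈ 0.469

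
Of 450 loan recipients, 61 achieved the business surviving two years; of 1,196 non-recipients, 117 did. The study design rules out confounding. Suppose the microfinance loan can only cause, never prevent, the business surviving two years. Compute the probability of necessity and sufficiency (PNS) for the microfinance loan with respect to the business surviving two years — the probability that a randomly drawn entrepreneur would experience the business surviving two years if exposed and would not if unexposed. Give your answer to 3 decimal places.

p₁ = P(outcome | exposed) = 61/450 = 0.13556
p₀ = P(outcome | unexposed) = 117/1196 = 0.097826
Under exogeneity and monotonicity, PNS = p₁ − p₀.
PNS = 0.13556 − 0.097826 = 0.037729

PNS ≈ 0.038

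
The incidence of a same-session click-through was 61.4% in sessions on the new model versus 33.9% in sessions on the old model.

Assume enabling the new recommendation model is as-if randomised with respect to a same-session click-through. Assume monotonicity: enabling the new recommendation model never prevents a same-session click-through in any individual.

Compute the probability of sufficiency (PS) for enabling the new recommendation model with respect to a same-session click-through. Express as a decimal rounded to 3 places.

p₁ = 0.614, p₀ = 0.339.
Under exogeneity and monotonicity, PS = (p₁ − p₀) / (1 − p₀).
PS = (0.614 − 0.339) / (1 − 0.339) = 0.275 / 0.661 ≈ 0.4160

PS ≈ 0.416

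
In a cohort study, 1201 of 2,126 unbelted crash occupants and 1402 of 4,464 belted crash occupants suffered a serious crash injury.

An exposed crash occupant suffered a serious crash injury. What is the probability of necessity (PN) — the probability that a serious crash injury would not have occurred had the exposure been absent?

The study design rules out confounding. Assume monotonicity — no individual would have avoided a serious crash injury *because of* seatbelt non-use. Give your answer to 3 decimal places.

PN ≈ 0.444

p₁ = P(outcome | exposed) = 1201/2126 = 0.56491
p₀ = P(outcome | unexposed) = 1402/4464 = 0.31407
Under exogeneity and monotonicity, PN = (p₁ − p₀) / p₁.
PN = (0.56491 − 0.31407) / 0.56491 = 0.25084 / 0.56491 ≈ 0.4440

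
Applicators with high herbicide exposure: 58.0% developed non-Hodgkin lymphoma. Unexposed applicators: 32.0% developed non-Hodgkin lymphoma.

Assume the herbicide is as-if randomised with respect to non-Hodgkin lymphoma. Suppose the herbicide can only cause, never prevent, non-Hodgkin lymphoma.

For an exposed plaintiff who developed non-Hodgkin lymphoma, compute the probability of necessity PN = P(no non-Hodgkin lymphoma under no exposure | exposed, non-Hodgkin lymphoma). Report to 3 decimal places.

PN ≈ 0.448

p₁ = 0.58, p₀ = 0.32.
Under exogeneity and monotonicity, PN = (p₁ − p₀) / p₁.
PN = (0.58 − 0.32) / 0.58 = 0.26 / 0.58 ≈ 0.4483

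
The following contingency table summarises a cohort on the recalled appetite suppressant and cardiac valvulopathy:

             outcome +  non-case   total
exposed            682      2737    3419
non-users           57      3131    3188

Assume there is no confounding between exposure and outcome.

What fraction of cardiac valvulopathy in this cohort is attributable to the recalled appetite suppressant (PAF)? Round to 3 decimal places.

p₁ = P(outcome | exposed) = 682/3419 = 0.19947
p₀ = P(outcome | unexposed) = 57/3188 = 0.01788
Exposure prevalence π = 3419/6607 = 0.51748; overall risk P(Y=1) = 0.11185.
Under exogeneity, PAF = [P(Y=1) − p₀]/P(Y=1).
PAF = (0.11185 − 0.01788) / 0.11185 ≈ 0.8401

PAF ≈ 0.840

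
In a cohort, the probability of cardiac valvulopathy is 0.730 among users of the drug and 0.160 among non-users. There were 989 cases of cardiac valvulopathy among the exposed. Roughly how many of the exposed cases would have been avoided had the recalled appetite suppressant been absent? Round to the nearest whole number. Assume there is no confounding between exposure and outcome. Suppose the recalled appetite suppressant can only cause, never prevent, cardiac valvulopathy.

Let p₁ = 0.73, p₀ = 0.16.
PN = (p₁ − p₀)/p₁ = (0.73 − 0.16) / 0.73 ≈ 0.78082.
Attributable cases ≈ PN × (exposed cases) = 0.78082 × 989 ≈ 772.23.

about 772 cases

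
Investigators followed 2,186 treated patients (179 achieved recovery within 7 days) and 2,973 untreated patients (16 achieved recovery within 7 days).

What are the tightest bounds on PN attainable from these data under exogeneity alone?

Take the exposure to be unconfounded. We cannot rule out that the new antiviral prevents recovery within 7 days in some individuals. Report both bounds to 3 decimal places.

0.934 ≤ PN ≤ 1.000

p₁ = P(outcome | exposed) = 179/2186 = 0.081885
p₀ = P(outcome | unexposed) = 16/2973 = 0.0053818
Under exogeneity alone the bounds on PN are max{0,(p₁−p₀)/p₁} ≤ PN ≤ min{1,(1−p₀)/p₁}.
  lower = (p₁ − p₀)/p₁ = 0.076503 / 0.081885 ≈ 0.9343
  upper = min{1, (1 − p₀)/p₁} = 0.99462 / 0.081885 ≈ 12.1466 → capped at 1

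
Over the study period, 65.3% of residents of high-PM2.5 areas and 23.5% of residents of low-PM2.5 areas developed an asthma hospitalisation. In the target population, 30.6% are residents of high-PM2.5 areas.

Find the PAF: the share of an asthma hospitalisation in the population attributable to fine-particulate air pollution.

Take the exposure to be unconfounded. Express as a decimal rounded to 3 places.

p₁ = 0.653, p₀ = 0.235.
Overall risk P(Y=1) = π·p₁ + (1−π)·p₀ = 0.306×0.653 + 0.694×0.235 = 0.36291.
Under exogeneity, PAF = [P(Y=1) − p₀] / P(Y=1).
PAF = (0.36291 − 0.235) / 0.36291 ≈ 0.3525

PAF ≈ 0.352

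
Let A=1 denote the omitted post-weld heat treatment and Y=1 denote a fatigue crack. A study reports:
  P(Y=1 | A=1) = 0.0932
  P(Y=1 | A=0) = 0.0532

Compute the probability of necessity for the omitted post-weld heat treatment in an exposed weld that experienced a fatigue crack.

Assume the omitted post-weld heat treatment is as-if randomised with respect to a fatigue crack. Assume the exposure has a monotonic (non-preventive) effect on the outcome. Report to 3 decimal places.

Let p₁ = 0.0932, p₀ = 0.0532.
Under exogeneity and monotonicity, PN = (p₁ − p₀) / p₁.
PN = (0.0932 − 0.0532) / 0.0932 = 0.04 / 0.0932 ≈ 0.4292

PN ≈ 0.429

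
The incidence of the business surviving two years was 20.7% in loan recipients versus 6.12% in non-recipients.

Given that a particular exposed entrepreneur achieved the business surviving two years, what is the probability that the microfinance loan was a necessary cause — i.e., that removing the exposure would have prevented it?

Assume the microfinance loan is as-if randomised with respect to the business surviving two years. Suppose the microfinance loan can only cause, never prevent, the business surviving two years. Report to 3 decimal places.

p₁ = 0.207, p₀ = 0.0612.
Under exogeneity and monotonicity, PN = (p₁ − p₀) / p₁.
PN = (0.207 − 0.0612) / 0.207 = 0.1458 / 0.207 ≈ 0.7043

PN ≈ 0.704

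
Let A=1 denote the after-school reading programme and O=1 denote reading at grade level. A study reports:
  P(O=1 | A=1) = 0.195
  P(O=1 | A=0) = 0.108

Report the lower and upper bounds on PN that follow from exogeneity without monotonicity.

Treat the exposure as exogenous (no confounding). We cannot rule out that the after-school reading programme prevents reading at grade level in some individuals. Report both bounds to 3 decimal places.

Let p₁ = 0.195, p₀ = 0.108.
Under exogeneity alone the bounds on PN are max{0,(p₁−p₀)/p₁} ≤ PN ≤ min{1,(1−p₀)/p₁}.
  lower = (p₁ − p₀)/p₁ = 0.087 / 0.195 ≈ 0.4462
  upper = min{1, (1 − p₀)/p₁} = 0.892 / 0.195 ≈ 4.5744 → capped at 1

0.446 ≤ PN ≤ 1.000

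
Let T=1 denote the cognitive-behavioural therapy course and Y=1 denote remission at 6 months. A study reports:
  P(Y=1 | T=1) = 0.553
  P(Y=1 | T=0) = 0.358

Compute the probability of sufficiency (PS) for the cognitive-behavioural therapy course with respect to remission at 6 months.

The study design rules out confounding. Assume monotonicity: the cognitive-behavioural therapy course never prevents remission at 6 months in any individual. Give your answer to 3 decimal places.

Let p₁ = 0.553, p₀ = 0.358.
Under exogeneity and monotonicity, PS = (p₁ − p₀) / (1 − p₀).
PS = (0.553 − 0.358) / (1 − 0.358) = 0.195 / 0.642 ≈ 0.3037

PS ≈ 0.304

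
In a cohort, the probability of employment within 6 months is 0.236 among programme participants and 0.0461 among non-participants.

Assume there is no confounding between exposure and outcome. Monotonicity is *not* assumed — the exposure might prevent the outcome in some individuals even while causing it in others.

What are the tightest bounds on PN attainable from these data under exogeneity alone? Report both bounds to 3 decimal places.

0.805 ≤ PN ≤ 1.000

Let p₁ = 0.236, p₀ = 0.0461.
Under exogeneity alone the bounds on PN are max{0,(p₁−p₀)/p₁} ≤ PN ≤ min{1,(1−p₀)/p₁}.
  lower = (p₁ − p₀)/p₁ = 0.1899 / 0.236 ≈ 0.8047
  upper = min{1, (1 − p₀)/p₁} = 0.9539 / 0.236 ≈ 4.0419 → capped at 1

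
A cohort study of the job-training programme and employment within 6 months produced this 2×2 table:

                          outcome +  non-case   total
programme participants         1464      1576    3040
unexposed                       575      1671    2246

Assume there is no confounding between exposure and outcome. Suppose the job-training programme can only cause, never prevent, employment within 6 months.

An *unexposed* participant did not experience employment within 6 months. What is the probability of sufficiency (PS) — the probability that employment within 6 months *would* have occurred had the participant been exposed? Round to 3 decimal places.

PS ≈ 0.303

p₁ = P(outcome | exposed) = 1464/3040 = 0.48158
p₀ = P(outcome | unexposed) = 575/2246 = 0.25601
Under exogeneity and monotonicity, PS = (p₁ − p₀)/(1 − p₀).
PS = (0.48158 − 0.25601) / 0.74399 ≈ 0.3032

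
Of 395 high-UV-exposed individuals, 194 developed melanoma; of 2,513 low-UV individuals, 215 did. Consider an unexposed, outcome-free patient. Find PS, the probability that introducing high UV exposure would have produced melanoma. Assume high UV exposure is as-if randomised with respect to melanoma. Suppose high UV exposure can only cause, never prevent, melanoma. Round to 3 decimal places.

p₁ = P(outcome | exposed) = 194/395 = 0.49114
p₀ = P(outcome | unexposed) = 215/2513 = 0.085555
Under exogeneity and monotonicity, PS = (p₁ − p₀) / (1 − p₀).
PS = (0.49114 − 0.085555) / (1 − 0.085555) = 0.40558 / 0.91444 ≈ 0.4435

PS ≈ 0.444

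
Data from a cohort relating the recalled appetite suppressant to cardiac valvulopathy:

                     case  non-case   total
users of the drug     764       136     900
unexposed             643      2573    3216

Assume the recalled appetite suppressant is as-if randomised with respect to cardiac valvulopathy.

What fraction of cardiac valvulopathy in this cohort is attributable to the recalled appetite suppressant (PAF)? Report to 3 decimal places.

p₁ = P(outcome | exposed) = 764/900 = 0.84889
p₀ = P(outcome | unexposed) = 643/3216 = 0.19994
Exposure prevalence π = 900/4116 = 0.21866; overall risk P(Y=1) = 0.34184.
Under exogeneity, PAF = [P(Y=1) − p₀]/P(Y=1).
PAF = (0.34184 − 0.19994) / 0.34184 ≈ 0.4151

PAF ≈ 0.415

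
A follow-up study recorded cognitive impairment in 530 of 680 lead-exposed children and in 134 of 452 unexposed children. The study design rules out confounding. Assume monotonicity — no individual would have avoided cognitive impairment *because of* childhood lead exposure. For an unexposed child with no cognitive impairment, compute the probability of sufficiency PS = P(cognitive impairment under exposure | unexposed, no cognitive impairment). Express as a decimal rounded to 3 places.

p₁ = P(outcome | exposed) = 530/680 = 0.77941
p₀ = P(outcome | unexposed) = 134/452 = 0.29646
Under exogeneity and monotonicity, PS = (p₁ − p₀) / (1 − p₀).
PS = (0.77941 − 0.29646) / (1 − 0.29646) = 0.48295 / 0.70354 ≈ 0.6865

PS ≈ 0.686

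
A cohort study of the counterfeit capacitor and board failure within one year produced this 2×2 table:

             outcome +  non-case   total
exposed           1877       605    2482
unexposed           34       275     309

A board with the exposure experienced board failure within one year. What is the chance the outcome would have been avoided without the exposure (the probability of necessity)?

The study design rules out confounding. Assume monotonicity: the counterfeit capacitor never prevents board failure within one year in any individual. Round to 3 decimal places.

p₁ = P(outcome | exposed) = 1877/2482 = 0.75624
p₀ = P(outcome | unexposed) = 34/309 = 0.11003
Under exogeneity and monotonicity, PN = (p₁ − p₀) / p₁.
PN = (0.75624 − 0.11003) / 0.75624 = 0.64621 / 0.75624 ≈ 0.8545

PN ≈ 0.855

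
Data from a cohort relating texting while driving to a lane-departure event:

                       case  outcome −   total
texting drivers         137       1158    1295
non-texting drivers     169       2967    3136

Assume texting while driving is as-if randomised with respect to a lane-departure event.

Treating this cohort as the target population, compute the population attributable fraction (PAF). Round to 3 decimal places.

p₁ = P(outcome | exposed) = 137/1295 = 0.10579
p₀ = P(outcome | unexposed) = 169/3136 = 0.05389
Exposure prevalence π = 1295/4431 = 0.29226; overall risk P(Y=1) = 0.069059.
Under exogeneity, PAF = [P(Y=1) − p₀]/P(Y=1).
PAF = (0.069059 − 0.05389) / 0.069059 ≈ 0.2196

PAF ≈ 0.220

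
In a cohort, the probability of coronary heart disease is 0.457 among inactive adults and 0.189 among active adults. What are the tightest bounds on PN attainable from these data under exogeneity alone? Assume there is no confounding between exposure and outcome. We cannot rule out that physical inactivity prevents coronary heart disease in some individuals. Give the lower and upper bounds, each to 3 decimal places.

0.586 ≤ PN ≤ 1.000

Let p₁ = 0.457, p₀ = 0.189.
Under exogeneity alone the bounds on PN are max{0,(p₁−p₀)/p₁} ≤ PN ≤ min{1,(1−p₀)/p₁}.
  lower = (p₁ − p₀)/p₁ = 0.268 / 0.457 ≈ 0.5864
  upper = min{1, (1 − p₀)/p₁} = 0.811 / 0.457 ≈ 1.7746 → capped at 1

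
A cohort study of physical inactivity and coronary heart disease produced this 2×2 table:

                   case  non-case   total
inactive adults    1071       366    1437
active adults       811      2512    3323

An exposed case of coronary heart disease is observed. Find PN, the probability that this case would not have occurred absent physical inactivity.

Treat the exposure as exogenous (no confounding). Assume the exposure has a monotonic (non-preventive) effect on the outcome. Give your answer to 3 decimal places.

PN ≈ 0.673

p₁ = P(outcome | exposed) = 1071/1437 = 0.7453
p₀ = P(outcome | unexposed) = 811/3323 = 0.24406
Under exogeneity and monotonicity, PN = (p₁ − p₀) / p₁.
PN = (0.7453 − 0.24406) / 0.7453 = 0.50125 / 0.7453 ≈ 0.6725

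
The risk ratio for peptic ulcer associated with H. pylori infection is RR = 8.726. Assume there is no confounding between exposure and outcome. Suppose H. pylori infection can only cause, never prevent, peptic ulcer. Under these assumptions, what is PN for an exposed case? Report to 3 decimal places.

PN ≈ 0.885

Under exogeneity and monotonicity, PN = (RR − 1) / RR = 1 − 1/RR.
PN = (8.726 − 1) / 8.726 = 7.726 / 8.726 ≈ 0.8854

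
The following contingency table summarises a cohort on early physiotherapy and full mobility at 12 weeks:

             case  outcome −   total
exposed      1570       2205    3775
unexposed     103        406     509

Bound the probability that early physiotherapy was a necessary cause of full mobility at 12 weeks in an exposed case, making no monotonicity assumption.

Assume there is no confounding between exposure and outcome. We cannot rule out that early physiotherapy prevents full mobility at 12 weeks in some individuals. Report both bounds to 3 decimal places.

0.513 ≤ PN ≤ 1.000

p₁ = P(outcome | exposed) = 1570/3775 = 0.41589
p₀ = P(outcome | unexposed) = 103/509 = 0.20236
Under exogeneity alone the bounds on PN are max{0,(p₁−p₀)/p₁} ≤ PN ≤ min{1,(1−p₀)/p₁}.
  lower = (p₁ − p₀)/p₁ = 0.21354 / 0.41589 ≈ 0.5134
  upper = min{1, (1 − p₀)/p₁} = 0.79764 / 0.41589 ≈ 1.9179 → capped at 1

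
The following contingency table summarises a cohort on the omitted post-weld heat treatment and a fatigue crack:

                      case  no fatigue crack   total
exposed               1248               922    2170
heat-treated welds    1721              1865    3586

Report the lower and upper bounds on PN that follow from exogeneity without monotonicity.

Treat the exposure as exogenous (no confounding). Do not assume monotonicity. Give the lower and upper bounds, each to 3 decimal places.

p₁ = P(outcome | exposed) = 1248/2170 = 0.57512
p₀ = P(outcome | unexposed) = 1721/3586 = 0.47992
Under exogeneity alone the bounds on PN are max{0,(p₁−p₀)/p₁} ≤ PN ≤ min{1,(1−p₀)/p₁}.
  lower = (p₁ − p₀)/p₁ = 0.095193 / 0.57512 ≈ 0.1655
  upper = min{1, (1 − p₀)/p₁} = 0.52008 / 0.57512 ≈ 0.9043

0.166 ≤ PN ≤ 0.904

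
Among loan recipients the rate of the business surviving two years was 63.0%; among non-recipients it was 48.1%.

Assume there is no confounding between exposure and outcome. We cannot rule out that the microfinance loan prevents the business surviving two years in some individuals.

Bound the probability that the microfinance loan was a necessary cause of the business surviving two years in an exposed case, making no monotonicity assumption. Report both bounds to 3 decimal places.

0.237 ≤ PN ≤ 0.824

p₁ = 0.63, p₀ = 0.481.
Under exogeneity alone the bounds on PN are max{0,(p₁−p₀)/p₁} ≤ PN ≤ min{1,(1−p₀)/p₁}.
  lower = (p₁ − p₀)/p₁ = 0.149 / 0.63 ≈ 0.2365
  upper = min{1, (1 − p₀)/p₁} = 0.519 / 0.63 ≈ 0.8238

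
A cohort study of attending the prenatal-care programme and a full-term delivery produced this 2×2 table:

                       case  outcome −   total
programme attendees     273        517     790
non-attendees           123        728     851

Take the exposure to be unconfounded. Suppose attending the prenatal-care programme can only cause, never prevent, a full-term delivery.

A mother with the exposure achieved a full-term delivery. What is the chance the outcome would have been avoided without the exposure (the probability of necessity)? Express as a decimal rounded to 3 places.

p₁ = P(outcome | exposed) = 273/790 = 0.34557
p₀ = P(outcome | unexposed) = 123/851 = 0.14454
Under exogeneity and monotonicity, PN = (p₁ − p₀)/p₁.
PN = (0.34557 − 0.14454) / 0.34557 ≈ 0.5817

PN ≈ 0.582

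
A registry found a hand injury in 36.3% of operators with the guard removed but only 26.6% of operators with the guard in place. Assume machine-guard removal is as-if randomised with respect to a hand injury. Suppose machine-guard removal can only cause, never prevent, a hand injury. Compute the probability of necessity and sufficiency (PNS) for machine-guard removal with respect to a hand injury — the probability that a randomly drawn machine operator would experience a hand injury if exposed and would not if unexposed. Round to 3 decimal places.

p₁ = 0.363, p₀ = 0.266.
Under exogeneity and monotonicity, PNS = p₁ − p₀.
PNS = 0.363 − 0.266 = 0.097

PNS ≈ 0.097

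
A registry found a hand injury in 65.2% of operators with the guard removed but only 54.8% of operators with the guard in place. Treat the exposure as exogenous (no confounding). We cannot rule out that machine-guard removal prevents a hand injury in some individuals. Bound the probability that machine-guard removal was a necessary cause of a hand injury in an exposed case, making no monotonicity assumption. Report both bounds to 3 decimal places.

0.160 ≤ PN ≤ 0.693

p₁ = 0.652, p₀ = 0.548.
Under exogeneity alone the bounds on PN are max{0,(p₁−p₀)/p₁} ≤ PN ≤ min{1,(1−p₀)/p₁}.
  lower = (p₁ − p₀)/p₁ = 0.104 / 0.652 ≈ 0.1595
  upper = min{1, (1 − p₀)/p₁} = 0.452 / 0.652 ≈ 0.6933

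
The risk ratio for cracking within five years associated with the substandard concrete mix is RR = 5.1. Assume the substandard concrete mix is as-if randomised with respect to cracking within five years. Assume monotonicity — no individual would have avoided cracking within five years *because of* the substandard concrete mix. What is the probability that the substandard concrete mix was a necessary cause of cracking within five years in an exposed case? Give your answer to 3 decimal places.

PN ≈ 0.804

Under exogeneity and monotonicity, PN = (RR − 1) / RR = 1 − 1/RR.
PN = (5.1 − 1) / 5.1 = 4.1 / 5.1 ≈ 0.8039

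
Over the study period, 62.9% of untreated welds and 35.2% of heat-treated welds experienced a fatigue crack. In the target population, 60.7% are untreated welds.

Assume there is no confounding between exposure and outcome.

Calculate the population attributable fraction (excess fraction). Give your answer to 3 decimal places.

PAF ≈ 0.323

p₁ = 0.629, p₀ = 0.352.
Overall risk P(Y=1) = π·p₁ + (1−π)·p₀ = 0.607×0.629 + 0.393×0.352 = 0.52014.
Under exogeneity, PAF = [P(Y=1) − p₀] / P(Y=1).
PAF = (0.52014 − 0.352) / 0.52014 ≈ 0.3233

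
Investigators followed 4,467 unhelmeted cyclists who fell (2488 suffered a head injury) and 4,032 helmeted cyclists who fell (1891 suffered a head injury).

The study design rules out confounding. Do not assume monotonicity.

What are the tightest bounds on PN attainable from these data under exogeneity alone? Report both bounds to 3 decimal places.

p₁ = P(outcome | exposed) = 2488/4467 = 0.55697
p₀ = P(outcome | unexposed) = 1891/4032 = 0.469
Under exogeneity alone the bounds on PN are max{0,(p₁−p₀)/p₁} ≤ PN ≤ min{1,(1−p₀)/p₁}.
  lower = (p₁ − p₀)/p₁ = 0.087975 / 0.55697 ≈ 0.1580
  upper = min{1, (1 − p₀)/p₁} = 0.531 / 0.55697 ≈ 0.9534

0.158 ≤ PN ≤ 0.953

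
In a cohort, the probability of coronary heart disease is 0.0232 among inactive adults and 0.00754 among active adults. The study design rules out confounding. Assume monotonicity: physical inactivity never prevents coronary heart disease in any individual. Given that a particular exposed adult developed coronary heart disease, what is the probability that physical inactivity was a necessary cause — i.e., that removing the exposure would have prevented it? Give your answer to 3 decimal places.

PN ≈ 0.675

Let p₁ = 0.0232, p₀ = 0.00754.
Under exogeneity and monotonicity, PN = (p₁ − p₀) / p₁.
PN = (0.0232 − 0.00754) / 0.0232 = 0.01566 / 0.0232 ≈ 0.6750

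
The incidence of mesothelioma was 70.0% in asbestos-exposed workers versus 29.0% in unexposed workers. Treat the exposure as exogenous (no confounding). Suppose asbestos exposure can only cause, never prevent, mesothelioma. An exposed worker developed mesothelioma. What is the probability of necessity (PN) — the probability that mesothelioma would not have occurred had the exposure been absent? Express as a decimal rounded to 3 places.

PN ≈ 0.586

p₁ = 0.7, p₀ = 0.29.
Under exogeneity and monotonicity, PN = (p₁ − p₀) / p₁.
PN = (0.7 − 0.29) / 0.7 = 0.41 / 0.7 ≈ 0.5857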